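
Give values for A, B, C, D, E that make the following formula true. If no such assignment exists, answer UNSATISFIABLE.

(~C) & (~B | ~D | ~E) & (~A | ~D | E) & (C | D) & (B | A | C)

A: 1; B: 0; C: 0; D: 1; E: 1

(~C) alone gives C = 0.
(D) alone gives D = 1.
Suppose B = 0.
(A) alone gives A = 1.
(E) alone gives E = 1.
All clauses are satisfied.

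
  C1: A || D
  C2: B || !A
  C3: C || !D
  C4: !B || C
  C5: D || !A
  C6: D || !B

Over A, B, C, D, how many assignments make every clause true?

There are 2^4 = 16 truth assignments over (A, B, C, D).
Check each against the 6 clauses (columns in the order A, B, C, D):
  F F F F  ✗ fails (A || D)
  F F F T  ✗ fails (C || !D)
  F F T F  ✗ fails (A || D)
  F F T T  ✓ satisfies all
  F T F F  ✗ fails (A || D)
  F T F T  ✗ fails (C || !D)
  F T T F  ✗ fails (A || D)
  F T T T  ✓ satisfies all
  T F F F  ✗ fails (B || !A)
  T F F T  ✗ fails (B || !A)
  T F T F  ✗ fails (B || !A)
  T F T T  ✗ fails (B || !A)
  T T F F  ✗ fails (!B || C)
  T T F T  ✗ fails (C || !D)
  T T T F  ✗ fails (D || !A)
  T T T T  ✓ satisfies all
3 of the 16 rows are models.

3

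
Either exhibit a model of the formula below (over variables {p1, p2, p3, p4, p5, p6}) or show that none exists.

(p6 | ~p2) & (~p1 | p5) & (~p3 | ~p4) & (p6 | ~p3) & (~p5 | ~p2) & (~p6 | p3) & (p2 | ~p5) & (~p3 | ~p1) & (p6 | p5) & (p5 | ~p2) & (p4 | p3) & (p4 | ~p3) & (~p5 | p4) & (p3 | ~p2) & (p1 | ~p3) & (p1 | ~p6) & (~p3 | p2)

Branch on p6: set p6 = 1.
From the singleton clause (p3), p3 = 1.
From the singleton clause (~p4), p4 = 0.
Now (p4) is unsatisfied and unit — conflict.
Backtrack on p6: now try p6 = 0.
From the singleton clause (~p2), p2 = 0.
From the singleton clause (~p3), p3 = 0.
From the singleton clause (~p5), p5 = 0.
Now (p5) is unsatisfied and unit — conflict.
Both values of p6 lead to a conflict.

UNSATISFIABLE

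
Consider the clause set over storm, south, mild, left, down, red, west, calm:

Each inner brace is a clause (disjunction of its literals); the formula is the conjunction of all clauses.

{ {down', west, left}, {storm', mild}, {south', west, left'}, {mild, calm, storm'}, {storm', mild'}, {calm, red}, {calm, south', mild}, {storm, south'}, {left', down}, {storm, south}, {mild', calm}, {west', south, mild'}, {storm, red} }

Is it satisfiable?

Suppose storm = 0.
The clause (south') is unit, so south = 0.
Now (south) is unsatisfied and unit — conflict.
Backtrack on storm: now try storm = 1.
The clause (mild) is unit, so mild = 1.
Now (mild') is unsatisfied and unit — conflict.
Both values of storm lead to a conflict.
No assignment satisfies every clause.

Unsatisfiable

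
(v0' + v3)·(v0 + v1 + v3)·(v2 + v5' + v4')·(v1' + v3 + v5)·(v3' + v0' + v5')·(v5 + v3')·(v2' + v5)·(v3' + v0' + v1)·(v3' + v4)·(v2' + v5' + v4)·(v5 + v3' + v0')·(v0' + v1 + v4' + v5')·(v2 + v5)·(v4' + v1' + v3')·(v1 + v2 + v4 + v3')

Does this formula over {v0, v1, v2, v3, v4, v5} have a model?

Branch on v0: set v0 = 0.
Branch on v1: set v1 = 0.
(v3) alone gives v3 = 1.
(v5) alone gives v5 = 1.
(v4) alone gives v4 = 1.
(v2) alone gives v2 = 1.
All clauses are satisfied.
A satisfying assignment: v0 ↦ 0, v1 ↦ 0, v2 ↦ 1, v3 ↦ 1, v4 ↦ 1, v5 ↦ 1.

Yes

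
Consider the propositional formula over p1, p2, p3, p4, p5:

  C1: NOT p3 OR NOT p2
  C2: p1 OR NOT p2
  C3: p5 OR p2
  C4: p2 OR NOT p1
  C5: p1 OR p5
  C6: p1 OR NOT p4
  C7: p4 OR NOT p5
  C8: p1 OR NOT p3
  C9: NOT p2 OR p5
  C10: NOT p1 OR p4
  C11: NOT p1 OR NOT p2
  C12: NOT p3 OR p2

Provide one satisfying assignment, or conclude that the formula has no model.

UNSATISFIABLE

Branch on p3: set p3 = false.
Branch on p1: set p1 = true.
From the singleton clause (p2), p2 = true.
That conflicts with the unit clause (NOT p2).
That branch fails; take p1 = false instead.
From the singleton clause (NOT p2), p2 = false.
From the singleton clause (p5), p5 = true.
From the singleton clause (NOT p4), p4 = false.
That conflicts with the unit clause (p4).
Either choice for p1 ends in contradiction.
That branch fails; take p3 = true instead.
From the singleton clause (NOT p2), p2 = false.
That conflicts with the unit clause (p2).
Either choice for p3 ends in contradiction.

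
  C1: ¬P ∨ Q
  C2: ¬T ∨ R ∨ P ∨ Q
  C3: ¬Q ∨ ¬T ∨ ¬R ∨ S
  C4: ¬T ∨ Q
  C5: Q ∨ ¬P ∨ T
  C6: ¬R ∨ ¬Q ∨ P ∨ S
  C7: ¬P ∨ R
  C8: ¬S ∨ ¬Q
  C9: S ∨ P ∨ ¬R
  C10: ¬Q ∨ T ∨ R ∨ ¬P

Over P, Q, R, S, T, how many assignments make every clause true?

There are 2^5 = 32 truth assignments over (P, Q, R, S, T).
Split on P. With P = True, the clauses containing P are satisfied and ¬P drops from the rest; 1 of the 2^4 = 16 assignments to the other variables satisfy what remains.
With P = False, by the same count on the reduced clause set, 5 assignments work.
(One model: P=F, Q=F, R=F, S=F, T=F.)
Total: 1 + 5 = 6.

6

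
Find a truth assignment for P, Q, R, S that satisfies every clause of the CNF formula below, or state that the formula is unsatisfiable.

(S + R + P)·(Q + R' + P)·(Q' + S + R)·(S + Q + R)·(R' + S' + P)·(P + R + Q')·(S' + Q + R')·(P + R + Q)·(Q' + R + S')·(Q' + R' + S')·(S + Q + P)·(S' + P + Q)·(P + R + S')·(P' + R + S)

Try S = 0.
Try R = 1.
Try Q = 1.
No clause remains; P is free.

P ↦ 0, Q ↦ 1, R ↦ 1, S ↦ 0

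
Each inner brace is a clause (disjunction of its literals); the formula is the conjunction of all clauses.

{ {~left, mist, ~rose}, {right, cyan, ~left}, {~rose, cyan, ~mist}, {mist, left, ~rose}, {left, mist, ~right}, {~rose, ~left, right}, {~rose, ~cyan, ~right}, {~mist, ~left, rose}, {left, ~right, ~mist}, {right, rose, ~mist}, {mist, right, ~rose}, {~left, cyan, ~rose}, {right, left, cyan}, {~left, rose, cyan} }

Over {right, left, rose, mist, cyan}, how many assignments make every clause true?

4

There are 2^5 = 32 truth assignments over (right, left, rose, mist, cyan).
Split on right. With right = 1, the clauses containing right are satisfied and ~right drops from the rest; 1 of the 2^4 = 16 assignments to the other variables satisfy what remains.
With right = 0, by the same count on the reduced clause set, 3 assignments work.
(One model: right=F, left=F, rose=F, mist=F, cyan=T.)
Total: 1 + 3 = 4.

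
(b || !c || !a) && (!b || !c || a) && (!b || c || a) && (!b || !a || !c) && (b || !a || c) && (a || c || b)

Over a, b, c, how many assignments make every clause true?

There are 2^3 = 8 truth assignments over (a, b, c).
Split on a. With a = true, the clauses containing a are satisfied and !a drops from the rest; 1 of the 2^2 = 4 assignments to the other variables satisfy what remains.
With a = false, by the same count on the reduced clause set, 1 assignment works.
(One model: a=F, b=F, c=T.)
Total: 1 + 1 = 2.

2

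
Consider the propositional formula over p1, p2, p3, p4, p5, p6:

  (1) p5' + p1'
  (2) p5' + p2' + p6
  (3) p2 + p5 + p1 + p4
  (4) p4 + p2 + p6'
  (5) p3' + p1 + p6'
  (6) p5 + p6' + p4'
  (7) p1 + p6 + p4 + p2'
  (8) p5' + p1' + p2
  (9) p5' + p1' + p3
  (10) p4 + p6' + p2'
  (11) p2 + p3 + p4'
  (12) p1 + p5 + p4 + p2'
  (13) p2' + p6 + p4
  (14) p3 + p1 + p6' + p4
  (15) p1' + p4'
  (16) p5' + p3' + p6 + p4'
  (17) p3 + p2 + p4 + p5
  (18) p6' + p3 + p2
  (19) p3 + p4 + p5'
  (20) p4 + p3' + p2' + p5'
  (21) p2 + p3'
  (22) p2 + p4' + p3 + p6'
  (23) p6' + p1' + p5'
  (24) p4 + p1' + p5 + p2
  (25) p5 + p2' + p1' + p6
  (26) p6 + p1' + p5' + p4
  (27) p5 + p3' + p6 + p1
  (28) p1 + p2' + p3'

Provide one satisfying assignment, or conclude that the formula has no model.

Branch on p5: set p5 = 1.
Unit clause (p1') forces p1 = 0.
Branch on p2: set p2 = 1.
Unit clause (p6) forces p6 = 1.
Unit clause (p3') forces p3 = 0.
Unit clause (p4) forces p4 = 1.
All clauses are satisfied.

p1: 0,  p2: 1,  p3: 0,  p4: 1,  p5: 1,  p6: 1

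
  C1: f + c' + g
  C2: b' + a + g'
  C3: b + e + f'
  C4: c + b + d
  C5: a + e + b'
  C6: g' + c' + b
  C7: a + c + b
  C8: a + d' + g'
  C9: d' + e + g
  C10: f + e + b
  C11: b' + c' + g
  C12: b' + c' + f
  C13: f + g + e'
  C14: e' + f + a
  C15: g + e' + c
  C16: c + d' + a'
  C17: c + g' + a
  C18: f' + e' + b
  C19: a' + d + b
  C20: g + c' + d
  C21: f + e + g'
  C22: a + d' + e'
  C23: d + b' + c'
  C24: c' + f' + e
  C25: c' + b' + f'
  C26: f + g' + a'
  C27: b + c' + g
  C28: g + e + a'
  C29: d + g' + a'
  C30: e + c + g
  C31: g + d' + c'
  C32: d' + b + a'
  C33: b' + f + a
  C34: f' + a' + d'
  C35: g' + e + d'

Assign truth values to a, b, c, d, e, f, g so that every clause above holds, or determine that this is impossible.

UNSATISFIABLE

Try f = 1.
Try b = 1.
The clause (c') is unit, so c = 0.
Try a = 1.
The clause (d') is unit, so d = 0.
The clause (g') is unit, so g = 0.
The clause (e') is unit, so e = 0.
Now (e) is unsatisfied and unit — conflict.
So a must be the other value — set a = 0.
The clause (g') is unit, so g = 0.
The clause (e) is unit, so e = 1.
Now (e') is unsatisfied and unit — conflict.
Neither a = 1 nor a = 0 works.
So b must be the other value — set b = 0.
The clause (e) is unit, so e = 1.
Now (e') is unsatisfied and unit — conflict.
Neither b = 1 nor b = 0 works.
So f must be the other value — set f = 0.
Try c = 0.
Try b = 1.
The clause (a) is unit, so a = 1.
The clause (d') is unit, so d = 0.
The clause (g') is unit, so g = 0.
The clause (e') is unit, so e = 0.
Now (e) is unsatisfied and unit — conflict.
So b must be the other value — set b = 0.
The clause (d) is unit, so d = 1.
The clause (a) is unit, so a = 1.
Now (a') is unsatisfied and unit — conflict.
Neither b = 1 nor b = 0 works.
So c must be the other value — set c = 1.
The clause (g) is unit, so g = 1.
The clause (b) is unit, so b = 1.
Now (b') is unsatisfied and unit — conflict.
Neither c = 1 nor c = 0 works.
Neither f = 1 nor f = 0 works.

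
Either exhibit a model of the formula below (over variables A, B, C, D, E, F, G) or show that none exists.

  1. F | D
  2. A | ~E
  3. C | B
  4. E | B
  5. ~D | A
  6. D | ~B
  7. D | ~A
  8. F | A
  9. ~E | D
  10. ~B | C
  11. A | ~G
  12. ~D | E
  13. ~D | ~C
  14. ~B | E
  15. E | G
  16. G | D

UNSATISFIABLE

Case F = 1:
Case A = 1:
The clause (D) is unit, so D = 1.
The clause (E) is unit, so E = 1.
The clause (~C) is unit, so C = 0.
The clause (B) is unit, so B = 1.
That conflicts with the unit clause (~B).
So A must be the other value — set A = 0.
The clause (~E) is unit, so E = 0.
The clause (B) is unit, so B = 1.
That conflicts with the unit clause (~B).
Either choice for A ends in contradiction.
So F must be the other value — set F = 0.
The clause (D) is unit, so D = 1.
The clause (A) is unit, so A = 1.
The clause (E) is unit, so E = 1.
The clause (~C) is unit, so C = 0.
The clause (B) is unit, so B = 1.
That conflicts with the unit clause (~B).
Either choice for F ends in contradiction.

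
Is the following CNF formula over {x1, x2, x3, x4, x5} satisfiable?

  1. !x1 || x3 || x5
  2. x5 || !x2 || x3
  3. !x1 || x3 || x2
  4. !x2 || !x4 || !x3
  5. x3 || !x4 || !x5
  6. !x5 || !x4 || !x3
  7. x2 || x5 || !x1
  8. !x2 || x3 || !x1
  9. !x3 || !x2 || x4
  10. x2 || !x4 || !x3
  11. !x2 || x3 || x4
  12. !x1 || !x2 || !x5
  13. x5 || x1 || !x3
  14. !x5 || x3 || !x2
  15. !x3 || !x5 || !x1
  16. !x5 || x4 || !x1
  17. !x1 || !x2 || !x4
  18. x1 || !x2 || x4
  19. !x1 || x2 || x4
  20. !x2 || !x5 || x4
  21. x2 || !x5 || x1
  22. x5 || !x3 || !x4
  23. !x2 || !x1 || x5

Branch on x1: set x1 = false.
Branch on x5: set x5 = false.
Unit clause (!x3) forces x3 = false.
Unit clause (!x2) forces x2 = false.
All clauses hold; x4 can take either value.
A satisfying assignment: x1 ↦ false,  x2 ↦ false,  x3 ↦ false,  x4 ↦ true,  x5 ↦ false.

Yes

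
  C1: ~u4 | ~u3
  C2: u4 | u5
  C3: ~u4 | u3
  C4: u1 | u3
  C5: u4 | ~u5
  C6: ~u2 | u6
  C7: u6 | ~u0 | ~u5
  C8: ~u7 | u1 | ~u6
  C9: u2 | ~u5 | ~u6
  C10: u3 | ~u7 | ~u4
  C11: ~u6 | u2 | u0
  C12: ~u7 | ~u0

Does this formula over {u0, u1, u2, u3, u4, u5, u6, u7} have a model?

No

Case u4 = 0:
(u5) alone gives u5 = 1.
Now (~u5) is unsatisfied and unit — conflict.
Undo u4 and try u4 = 1.
(~u3) alone gives u3 = 0.
Now (u3) is unsatisfied and unit — conflict.
Both values of u4 lead to a conflict.
No assignment satisfies every clause.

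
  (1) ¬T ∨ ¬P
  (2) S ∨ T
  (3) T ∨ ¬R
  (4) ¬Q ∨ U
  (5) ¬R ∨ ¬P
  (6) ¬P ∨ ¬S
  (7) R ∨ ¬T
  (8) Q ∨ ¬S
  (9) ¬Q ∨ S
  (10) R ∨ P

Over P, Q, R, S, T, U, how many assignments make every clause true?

3

There are 2^6 = 64 truth assignments over (P, Q, R, S, T, U).
Split on T. With T = True, the clauses containing T are satisfied and ¬T drops from the rest; 3 of the 2^5 = 32 assignments to the other variables satisfy what remains.
With T = False, by the same count on the reduced clause set, 0 assignments work.
(One model: P=F, Q=F, R=T, S=F, T=T, U=F.)
Total: 3 + 0 = 3.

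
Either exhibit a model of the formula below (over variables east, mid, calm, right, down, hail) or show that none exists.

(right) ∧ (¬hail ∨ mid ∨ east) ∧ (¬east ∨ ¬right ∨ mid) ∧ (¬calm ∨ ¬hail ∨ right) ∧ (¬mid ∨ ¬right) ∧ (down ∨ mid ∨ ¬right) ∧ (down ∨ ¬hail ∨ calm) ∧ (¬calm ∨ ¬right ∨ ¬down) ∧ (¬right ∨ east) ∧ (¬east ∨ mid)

UNSATISFIABLE

Unit clause (right) forces right = True.
Unit clause (¬mid) forces mid = False.
Unit clause (¬east) forces east = False.
That conflicts with the unit clause (east).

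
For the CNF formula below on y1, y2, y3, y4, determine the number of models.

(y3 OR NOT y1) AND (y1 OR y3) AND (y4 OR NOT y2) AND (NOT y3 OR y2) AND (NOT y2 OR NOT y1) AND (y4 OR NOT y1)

There are 2^4 = 16 truth assignments over (y1, y2, y3, y4).
Check each against the 6 clauses (columns in the order y1, y2, y3, y4):
  F F F F  ✗ fails (y1 OR y3)
  F F F T  ✗ fails (y1 OR y3)
  F F T F  ✗ fails (NOT y3 OR y2)
  F F T T  ✗ fails (NOT y3 OR y2)
  F T F F  ✗ fails (y1 OR y3)
  F T F T  ✗ fails (y1 OR y3)
  F T T F  ✗ fails (y4 OR NOT y2)
  F T T T  ✓ satisfies all
  T F F F  ✗ fails (y3 OR NOT y1)
  T F F T  ✗ fails (y3 OR NOT y1)
  T F T F  ✗ fails (NOT y3 OR y2)
  T F T T  ✗ fails (NOT y3 OR y2)
  T T F F  ✗ fails (y3 OR NOT y1)
  T T F T  ✗ fails (y3 OR NOT y1)
  T T T F  ✗ fails (y4 OR NOT y2)
  T T T T  ✗ fails (NOT y2 OR NOT y1)
1 of the 16 rows is a model.

1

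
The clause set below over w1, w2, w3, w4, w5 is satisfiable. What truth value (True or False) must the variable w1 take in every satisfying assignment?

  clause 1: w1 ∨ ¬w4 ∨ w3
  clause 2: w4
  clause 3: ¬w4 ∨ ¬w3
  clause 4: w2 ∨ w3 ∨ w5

Suppose w1 = False.
The clause (w4) is unit, so w4 = True.
The clause (w3) is unit, so w3 = True.
But (¬w3) is also a unit clause — contradiction.
So every satisfying assignment has w1 = True.

True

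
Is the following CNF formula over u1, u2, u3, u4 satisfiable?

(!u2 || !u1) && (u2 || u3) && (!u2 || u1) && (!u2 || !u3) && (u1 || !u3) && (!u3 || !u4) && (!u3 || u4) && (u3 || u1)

Suppose u2 = false.
Unit clause (u3) forces u3 = true.
Unit clause (u1) forces u1 = true.
Unit clause (!u4) forces u4 = false.
But (u4) is also a unit clause — contradiction.
Backtrack on u2: now try u2 = true.
Unit clause (!u1) forces u1 = false.
But (u1) is also a unit clause — contradiction.
Neither u2 = true nor u2 = false works.
No assignment satisfies every clause.

No, unsatisfiable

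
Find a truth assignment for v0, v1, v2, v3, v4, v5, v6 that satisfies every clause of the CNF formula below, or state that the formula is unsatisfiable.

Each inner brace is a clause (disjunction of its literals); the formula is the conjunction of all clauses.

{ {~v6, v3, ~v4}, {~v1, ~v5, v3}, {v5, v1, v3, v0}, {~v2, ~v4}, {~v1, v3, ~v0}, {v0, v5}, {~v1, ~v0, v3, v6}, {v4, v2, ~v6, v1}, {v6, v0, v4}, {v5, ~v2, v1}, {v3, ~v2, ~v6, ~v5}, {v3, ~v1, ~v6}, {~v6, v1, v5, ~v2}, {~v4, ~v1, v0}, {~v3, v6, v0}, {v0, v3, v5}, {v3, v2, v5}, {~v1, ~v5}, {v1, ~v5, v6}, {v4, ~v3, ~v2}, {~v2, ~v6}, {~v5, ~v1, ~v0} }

Branch on v2: set v2 = 0.
Branch on v0: set v0 = 1.
Branch on v1: set v1 = 1.
From the singleton clause (v3), v3 = 1.
From the singleton clause (~v5), v5 = 0.
Every clause is now satisfied; v4, v6 are unconstrained.

v0=1; v1=1; v2=0; v3=1; v4=1; v5=0; v6=1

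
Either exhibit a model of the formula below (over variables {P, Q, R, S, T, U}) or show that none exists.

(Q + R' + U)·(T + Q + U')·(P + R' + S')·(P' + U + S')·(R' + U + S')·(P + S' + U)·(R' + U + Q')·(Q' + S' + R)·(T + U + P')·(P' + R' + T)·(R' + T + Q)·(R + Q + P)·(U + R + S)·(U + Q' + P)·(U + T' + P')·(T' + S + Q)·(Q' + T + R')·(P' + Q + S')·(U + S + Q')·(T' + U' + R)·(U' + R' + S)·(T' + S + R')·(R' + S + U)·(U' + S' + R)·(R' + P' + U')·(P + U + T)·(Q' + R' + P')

P=0,  Q=1,  R=0,  S=0,  T=0,  U=1

Try Q = 1.
Try R = 0.
Unit clause (S') forces S = 0.
Unit clause (U) forces U = 1.
Unit clause (T') forces T = 0.
All clauses hold; P can take either value.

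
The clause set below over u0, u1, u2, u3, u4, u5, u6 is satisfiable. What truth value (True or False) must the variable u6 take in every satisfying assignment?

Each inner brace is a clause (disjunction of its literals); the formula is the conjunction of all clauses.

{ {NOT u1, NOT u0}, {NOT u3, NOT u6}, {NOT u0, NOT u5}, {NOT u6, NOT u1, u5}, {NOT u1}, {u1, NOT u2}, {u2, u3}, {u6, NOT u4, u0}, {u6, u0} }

Suppose u6 = true.
The clause (NOT u3) is unit, so u3 = false.
The clause (NOT u1) is unit, so u1 = false.
The clause (NOT u2) is unit, so u2 = false.
But (u2) is also a unit clause — contradiction.
So every satisfying assignment has u6 = False.

False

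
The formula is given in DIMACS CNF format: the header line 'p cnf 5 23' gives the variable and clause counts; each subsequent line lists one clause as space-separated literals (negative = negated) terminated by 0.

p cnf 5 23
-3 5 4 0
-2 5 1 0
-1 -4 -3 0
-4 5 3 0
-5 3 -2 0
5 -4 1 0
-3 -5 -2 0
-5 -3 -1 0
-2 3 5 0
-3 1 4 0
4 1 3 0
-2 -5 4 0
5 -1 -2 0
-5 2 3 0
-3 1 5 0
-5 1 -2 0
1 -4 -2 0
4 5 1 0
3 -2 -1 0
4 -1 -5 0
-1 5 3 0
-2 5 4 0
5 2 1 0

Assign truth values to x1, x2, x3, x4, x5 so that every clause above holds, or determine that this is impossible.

Suppose x3 = True.
Suppose x5 = True.
Unit clause (¬x2) forces x2 = False.
Unit clause (¬x1) forces x1 = False.
Unit clause (x4) forces x4 = True.
Every clause now holds.

x1: False; x2: False; x3: True; x4: True; x5: True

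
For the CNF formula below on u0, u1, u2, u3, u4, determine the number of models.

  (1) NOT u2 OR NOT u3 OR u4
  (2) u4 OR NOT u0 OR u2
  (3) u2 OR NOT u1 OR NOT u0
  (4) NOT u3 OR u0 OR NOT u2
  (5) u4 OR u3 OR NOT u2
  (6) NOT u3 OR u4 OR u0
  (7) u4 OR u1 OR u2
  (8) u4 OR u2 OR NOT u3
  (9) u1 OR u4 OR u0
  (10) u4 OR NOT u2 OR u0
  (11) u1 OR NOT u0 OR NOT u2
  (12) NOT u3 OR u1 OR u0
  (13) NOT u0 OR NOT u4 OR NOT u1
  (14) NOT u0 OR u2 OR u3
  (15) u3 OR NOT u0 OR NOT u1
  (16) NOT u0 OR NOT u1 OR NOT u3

There are 2^5 = 32 truth assignments over (u0, u1, u2, u3, u4).
Split on u2. With u2 = true, the clauses containing u2 are satisfied and NOT u2 drops from the rest; 2 of the 2^4 = 16 assignments to the other variables satisfy what remains.
With u2 = false, by the same count on the reduced clause set, 5 assignments work.
(One model: u0=F, u1=F, u2=F, u3=F, u4=T.)
Total: 2 + 5 = 7.

7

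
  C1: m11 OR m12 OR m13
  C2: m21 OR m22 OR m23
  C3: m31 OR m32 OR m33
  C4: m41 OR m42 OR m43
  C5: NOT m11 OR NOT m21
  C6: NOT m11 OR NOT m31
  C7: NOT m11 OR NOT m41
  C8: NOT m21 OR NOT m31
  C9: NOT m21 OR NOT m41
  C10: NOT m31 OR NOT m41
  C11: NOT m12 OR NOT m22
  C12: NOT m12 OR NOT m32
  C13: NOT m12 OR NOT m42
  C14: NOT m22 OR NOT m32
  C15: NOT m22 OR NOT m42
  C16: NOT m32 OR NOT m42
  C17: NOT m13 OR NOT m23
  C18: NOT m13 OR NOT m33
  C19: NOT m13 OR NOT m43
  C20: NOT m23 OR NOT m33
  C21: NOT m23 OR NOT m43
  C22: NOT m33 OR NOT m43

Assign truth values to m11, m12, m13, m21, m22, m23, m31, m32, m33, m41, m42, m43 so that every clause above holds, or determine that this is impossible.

UNSATISFIABLE

Branch on m11: set m11 = false.
Branch on m12: set m12 = true.
The clause (NOT m22) is unit, so m22 = false.
The clause (NOT m32) is unit, so m32 = false.
The clause (NOT m42) is unit, so m42 = false.
Branch on m21: set m21 = true.
The clause (NOT m31) is unit, so m31 = false.
The clause (m33) is unit, so m33 = true.
The clause (NOT m41) is unit, so m41 = false.
The clause (m43) is unit, so m43 = true.
That conflicts with the unit clause (NOT m43).
That branch fails; take m21 = false instead.
The clause (m23) is unit, so m23 = true.
The clause (NOT m13) is unit, so m13 = false.
The clause (NOT m33) is unit, so m33 = false.
The clause (m31) is unit, so m31 = true.
The clause (NOT m41) is unit, so m41 = false.
The clause (m43) is unit, so m43 = true.
That conflicts with the unit clause (NOT m43).
Either choice for m21 ends in contradiction.
That branch fails; take m12 = false instead.
The clause (m13) is unit, so m13 = true.
The clause (NOT m23) is unit, so m23 = false.
The clause (NOT m33) is unit, so m33 = false.
The clause (NOT m43) is unit, so m43 = false.
Branch on m21: set m21 = true.
The clause (NOT m31) is unit, so m31 = false.
The clause (m32) is unit, so m32 = true.
The clause (NOT m41) is unit, so m41 = false.
The clause (m42) is unit, so m42 = true.
That conflicts with the unit clause (NOT m42).
That branch fails; take m21 = false instead.
The clause (m22) is unit, so m22 = true.
The clause (NOT m32) is unit, so m32 = false.
The clause (m31) is unit, so m31 = true.
The clause (NOT m41) is unit, so m41 = false.
The clause (m42) is unit, so m42 = true.
That conflicts with the unit clause (NOT m42).
Either choice for m21 ends in contradiction.
Either choice for m12 ends in contradiction.
That branch fails; take m11 = true instead.
The clause (NOT m21) is unit, so m21 = false.
The clause (NOT m31) is unit, so m31 = false.
The clause (NOT m41) is unit, so m41 = false.
Branch on m22: set m22 = true.
The clause (NOT m12) is unit, so m12 = false.
The clause (NOT m32) is unit, so m32 = false.
The clause (m33) is unit, so m33 = true.
The clause (NOT m42) is unit, so m42 = false.
The clause (m43) is unit, so m43 = true.
That conflicts with the unit clause (NOT m43).
That branch fails; take m22 = false instead.
The clause (m23) is unit, so m23 = true.
The clause (NOT m13) is unit, so m13 = false.
The clause (NOT m33) is unit, so m33 = false.
The clause (m32) is unit, so m32 = true.
The clause (NOT m12) is unit, so m12 = false.
The clause (NOT m42) is unit, so m42 = false.
The clause (m43) is unit, so m43 = true.
That conflicts with the unit clause (NOT m43).
Either choice for m22 ends in contradiction.
Either choice for m11 ends in contradiction.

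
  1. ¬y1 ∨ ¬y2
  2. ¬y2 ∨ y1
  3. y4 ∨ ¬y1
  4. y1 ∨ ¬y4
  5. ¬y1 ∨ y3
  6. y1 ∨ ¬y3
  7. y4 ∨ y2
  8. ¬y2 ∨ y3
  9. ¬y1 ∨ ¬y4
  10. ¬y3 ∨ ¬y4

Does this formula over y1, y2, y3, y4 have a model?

No, unsatisfiable

Branch on y1: set y1 = False.
(¬y2) alone gives y2 = False.
(¬y4) alone gives y4 = False.
That conflicts with the unit clause (y4).
Undo y1 and try y1 = True.
(¬y2) alone gives y2 = False.
(y4) alone gives y4 = True.
That conflicts with the unit clause (¬y4).
Neither y1 = True nor y1 = False works.
No assignment satisfies every clause.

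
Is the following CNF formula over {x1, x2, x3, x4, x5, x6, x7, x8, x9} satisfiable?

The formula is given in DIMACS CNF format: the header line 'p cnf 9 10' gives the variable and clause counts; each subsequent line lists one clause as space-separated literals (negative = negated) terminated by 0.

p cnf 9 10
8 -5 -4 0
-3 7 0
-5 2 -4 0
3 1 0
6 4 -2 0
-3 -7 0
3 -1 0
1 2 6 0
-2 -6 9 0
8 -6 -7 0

Suppose x3 = False.
The clause (x1) is unit, so x1 = True.
But (¬x1) is also a unit clause — contradiction.
Undo x3 and try x3 = True.
The clause (x7) is unit, so x7 = True.
But (¬x7) is also a unit clause — contradiction.
Either choice for x3 ends in contradiction.
No assignment satisfies every clause.

No, unsatisfiable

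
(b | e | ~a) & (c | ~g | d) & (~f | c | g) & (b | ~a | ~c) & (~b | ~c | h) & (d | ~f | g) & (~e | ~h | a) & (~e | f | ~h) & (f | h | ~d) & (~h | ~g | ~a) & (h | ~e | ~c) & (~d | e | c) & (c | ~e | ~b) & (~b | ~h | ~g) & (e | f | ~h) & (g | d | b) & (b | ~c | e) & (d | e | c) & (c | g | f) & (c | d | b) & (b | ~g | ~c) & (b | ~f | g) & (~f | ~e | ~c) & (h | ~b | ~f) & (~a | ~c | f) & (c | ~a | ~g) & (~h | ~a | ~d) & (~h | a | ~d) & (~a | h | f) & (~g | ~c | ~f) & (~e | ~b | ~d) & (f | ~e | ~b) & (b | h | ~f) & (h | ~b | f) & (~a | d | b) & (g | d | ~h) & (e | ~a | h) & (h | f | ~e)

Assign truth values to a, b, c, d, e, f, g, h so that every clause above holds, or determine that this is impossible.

UNSATISFIABLE

Case b = 1:
Case c = 0:
The clause (~e) is unit, so e = 0.
The clause (~d) is unit, so d = 0.
Now (d) is unsatisfied and unit — conflict.
That branch fails; take c = 1 instead.
The clause (h) is unit, so h = 1.
The clause (~g) is unit, so g = 0.
The clause (d) is unit, so d = 1.
The clause (~a) is unit, so a = 0.
Now (a) is unsatisfied and unit — conflict.
Neither c = 1 nor c = 0 works.
That branch fails; take b = 0 instead.
Case e = 1:
Case a = 0:
The clause (~h) is unit, so h = 0.
The clause (~c) is unit, so c = 0.
The clause (d) is unit, so d = 1.
The clause (f) is unit, so f = 1.
Now (~f) is unsatisfied and unit — conflict.
That branch fails; take a = 1 instead.
The clause (~c) is unit, so c = 0.
The clause (d) is unit, so d = 1.
The clause (~g) is unit, so g = 0.
The clause (~f) is unit, so f = 0.
Now (f) is unsatisfied and unit — conflict.
Neither a = 1 nor a = 0 works.
That branch fails; take e = 0 instead.
The clause (~a) is unit, so a = 0.
The clause (~c) is unit, so c = 0.
The clause (~d) is unit, so d = 0.
Now (d) is unsatisfied and unit — conflict.
Neither e = 1 nor e = 0 works.
Neither b = 1 nor b = 0 works.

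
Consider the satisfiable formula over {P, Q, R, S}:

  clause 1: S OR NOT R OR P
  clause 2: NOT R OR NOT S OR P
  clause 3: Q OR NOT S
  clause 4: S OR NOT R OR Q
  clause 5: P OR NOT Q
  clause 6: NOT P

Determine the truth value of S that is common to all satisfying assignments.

False

Suppose S = true.
Unit clause (Q) forces Q = true.
Unit clause (P) forces P = true.
Now (NOT P) is unsatisfied and unit — conflict.
So every satisfying assignment has S = False.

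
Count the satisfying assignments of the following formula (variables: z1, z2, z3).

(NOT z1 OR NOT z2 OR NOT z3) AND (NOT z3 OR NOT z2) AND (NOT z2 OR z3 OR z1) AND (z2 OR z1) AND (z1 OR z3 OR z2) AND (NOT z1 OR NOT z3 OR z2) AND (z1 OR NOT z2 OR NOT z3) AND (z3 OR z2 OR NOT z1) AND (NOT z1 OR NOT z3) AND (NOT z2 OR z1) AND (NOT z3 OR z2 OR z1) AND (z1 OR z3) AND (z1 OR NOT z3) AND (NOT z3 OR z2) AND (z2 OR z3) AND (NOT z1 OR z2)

1

There are 2^3 = 8 truth assignments over (z1, z2, z3).
Check each against the 16 clauses (columns in the order z1, z2, z3):
  F F F  ✗ fails (z2 OR z1)
  F F T  ✗ fails (z2 OR z1)
  F T F  ✗ fails (NOT z2 OR z3 OR z1)
  F T T  ✗ fails (NOT z3 OR NOT z2)
  T F F  ✗ fails (z3 OR z2 OR NOT z1)
  T F T  ✗ fails (NOT z1 OR NOT z3 OR z2)
  T T F  ✓ satisfies all
  T T T  ✗ fails (NOT z1 OR NOT z2 OR NOT z3)
1 of the 8 rows is a model.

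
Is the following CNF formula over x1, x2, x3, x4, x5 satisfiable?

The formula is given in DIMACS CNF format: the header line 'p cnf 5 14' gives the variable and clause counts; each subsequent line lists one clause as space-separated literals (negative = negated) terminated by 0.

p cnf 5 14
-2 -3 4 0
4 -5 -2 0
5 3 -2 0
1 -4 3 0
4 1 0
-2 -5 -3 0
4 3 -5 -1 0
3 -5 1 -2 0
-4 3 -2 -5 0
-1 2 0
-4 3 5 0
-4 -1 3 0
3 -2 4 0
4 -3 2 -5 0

Satisfiable

Try x4 = True.
Try x1 = True.
(x2) alone gives x2 = True.
(x3) alone gives x3 = True.
(¬x5) alone gives x5 = False.
All clauses are satisfied.
A satisfying assignment: x1: True,  x2: True,  x3: True,  x4: True,  x5: False.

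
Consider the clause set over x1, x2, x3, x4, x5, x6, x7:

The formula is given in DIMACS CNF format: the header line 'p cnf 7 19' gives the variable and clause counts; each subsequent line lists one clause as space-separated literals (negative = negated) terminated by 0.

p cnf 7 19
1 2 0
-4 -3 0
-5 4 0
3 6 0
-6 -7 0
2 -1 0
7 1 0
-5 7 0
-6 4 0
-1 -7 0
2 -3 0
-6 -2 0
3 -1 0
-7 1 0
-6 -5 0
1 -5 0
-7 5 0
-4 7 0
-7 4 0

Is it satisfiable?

Yes, satisfiable

Branch on x1: set x1 = True.
Unit clause (x2) forces x2 = True.
Unit clause (¬x7) forces x7 = False.
Unit clause (¬x5) forces x5 = False.
Unit clause (¬x6) forces x6 = False.
Unit clause (x3) forces x3 = True.
Unit clause (¬x4) forces x4 = False.
Every clause now holds.
A satisfying assignment: x1 ↦ True,  x2 ↦ True,  x3 ↦ True,  x4 ↦ False,  x5 ↦ False,  x6 ↦ False,  x7 ↦ False.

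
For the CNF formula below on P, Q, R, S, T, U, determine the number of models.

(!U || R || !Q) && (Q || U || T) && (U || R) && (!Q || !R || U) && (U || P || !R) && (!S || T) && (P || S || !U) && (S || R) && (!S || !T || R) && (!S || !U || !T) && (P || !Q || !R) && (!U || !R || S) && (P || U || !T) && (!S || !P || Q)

There are 2^6 = 64 truth assignments over (P, Q, R, S, T, U).
Split on U. With U = true, the clauses containing U are satisfied and !U drops from the rest; 0 of the 2^5 = 32 assignments to the other variables satisfy what remains.
With U = false, by the same count on the reduced clause set, 1 assignment works.
Total: 0 + 1 = 1.

1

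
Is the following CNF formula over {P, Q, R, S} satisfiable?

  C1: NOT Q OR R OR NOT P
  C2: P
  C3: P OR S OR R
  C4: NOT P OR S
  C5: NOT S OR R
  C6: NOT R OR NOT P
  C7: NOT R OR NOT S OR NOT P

The clause (P) is unit, so P = true.
The clause (S) is unit, so S = true.
The clause (R) is unit, so R = true.
That conflicts with the unit clause (NOT R).
No assignment satisfies every clause.

No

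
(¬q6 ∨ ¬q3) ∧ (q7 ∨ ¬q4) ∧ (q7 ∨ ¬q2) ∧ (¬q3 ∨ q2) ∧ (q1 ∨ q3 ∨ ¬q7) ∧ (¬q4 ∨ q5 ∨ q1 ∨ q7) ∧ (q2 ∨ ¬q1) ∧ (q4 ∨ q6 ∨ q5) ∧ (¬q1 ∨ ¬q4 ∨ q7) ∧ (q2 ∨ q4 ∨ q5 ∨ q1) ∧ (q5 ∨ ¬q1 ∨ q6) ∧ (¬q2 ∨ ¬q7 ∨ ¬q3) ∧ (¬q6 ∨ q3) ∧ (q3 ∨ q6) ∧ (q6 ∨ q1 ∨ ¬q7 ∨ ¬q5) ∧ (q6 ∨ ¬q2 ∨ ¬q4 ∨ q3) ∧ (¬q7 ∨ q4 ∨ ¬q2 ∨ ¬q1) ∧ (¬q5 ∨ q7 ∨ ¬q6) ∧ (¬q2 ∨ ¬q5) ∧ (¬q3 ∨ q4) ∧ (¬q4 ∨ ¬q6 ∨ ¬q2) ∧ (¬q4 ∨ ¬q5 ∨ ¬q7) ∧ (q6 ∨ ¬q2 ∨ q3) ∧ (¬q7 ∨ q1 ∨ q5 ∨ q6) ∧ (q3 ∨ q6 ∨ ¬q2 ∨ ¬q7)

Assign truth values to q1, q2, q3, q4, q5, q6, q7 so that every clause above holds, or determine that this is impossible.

Branch on q6: set q6 = False.
Unit clause (q3) forces q3 = True.
Unit clause (q2) forces q2 = True.
Unit clause (q7) forces q7 = True.
But (¬q7) is also a unit clause — contradiction.
That branch fails; take q6 = True instead.
Unit clause (¬q3) forces q3 = False.
But (q3) is also a unit clause — contradiction.
Either choice for q6 ends in contradiction.

UNSATISFIABLE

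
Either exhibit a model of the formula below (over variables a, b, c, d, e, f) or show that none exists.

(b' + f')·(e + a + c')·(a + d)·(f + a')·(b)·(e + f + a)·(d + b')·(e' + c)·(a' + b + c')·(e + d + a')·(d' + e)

a: 0; b: 1; c: 1; d: 1; e: 1; f: 0

Unit clause (b) forces b = 1.
Unit clause (f') forces f = 0.
Unit clause (a') forces a = 0.
Unit clause (d) forces d = 1.
Unit clause (e) forces e = 1.
Unit clause (c) forces c = 1.
All clauses are satisfied.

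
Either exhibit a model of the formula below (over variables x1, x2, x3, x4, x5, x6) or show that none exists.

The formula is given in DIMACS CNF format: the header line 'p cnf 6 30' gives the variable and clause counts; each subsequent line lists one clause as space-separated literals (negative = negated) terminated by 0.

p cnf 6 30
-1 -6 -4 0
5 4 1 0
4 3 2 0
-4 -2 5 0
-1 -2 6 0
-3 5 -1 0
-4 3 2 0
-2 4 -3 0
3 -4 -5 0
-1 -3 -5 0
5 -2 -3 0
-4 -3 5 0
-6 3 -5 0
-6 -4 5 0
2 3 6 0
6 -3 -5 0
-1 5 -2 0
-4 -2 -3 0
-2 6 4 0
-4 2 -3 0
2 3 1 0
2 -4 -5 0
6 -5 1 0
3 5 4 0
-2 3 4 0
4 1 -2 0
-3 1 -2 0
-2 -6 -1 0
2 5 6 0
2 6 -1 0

x1=False; x2=False; x3=True; x4=False; x5=True; x6=True

Suppose x1 = False.
Suppose x5 = True.
From the singleton clause (x6), x6 = True.
From the singleton clause (x3), x3 = True.
From the singleton clause (¬x2), x2 = False.
From the singleton clause (¬x4), x4 = False.
This assignment satisfies each clause.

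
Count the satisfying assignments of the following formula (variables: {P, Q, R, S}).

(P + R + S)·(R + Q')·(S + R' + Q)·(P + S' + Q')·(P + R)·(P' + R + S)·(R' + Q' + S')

5

There are 2^4 = 16 truth assignments over (P, Q, R, S).
Check each against the 7 clauses (columns in the order P, Q, R, S):
  F F F F  ✗ fails (P + R + S)
  F F F T  ✗ fails (P + R)
  F F T F  ✗ fails (S + R' + Q)
  F F T T  ✓ satisfies all
  F T F F  ✗ fails (P + R + S)
  F T F T  ✗ fails (R + Q')
  F T T F  ✓ satisfies all
  F T T T  ✗ fails (P + S' + Q')
  T F F F  ✗ fails (P' + R + S)
  T F F T  ✓ satisfies all
  T F T F  ✗ fails (S + R' + Q)
  T F T T  ✓ satisfies all
  T T F F  ✗ fails (R + Q')
  T T F T  ✗ fails (R + Q')
  T T T F  ✓ satisfies all
  T T T T  ✗ fails (R' + Q' + S')
5 of the 16 rows are models.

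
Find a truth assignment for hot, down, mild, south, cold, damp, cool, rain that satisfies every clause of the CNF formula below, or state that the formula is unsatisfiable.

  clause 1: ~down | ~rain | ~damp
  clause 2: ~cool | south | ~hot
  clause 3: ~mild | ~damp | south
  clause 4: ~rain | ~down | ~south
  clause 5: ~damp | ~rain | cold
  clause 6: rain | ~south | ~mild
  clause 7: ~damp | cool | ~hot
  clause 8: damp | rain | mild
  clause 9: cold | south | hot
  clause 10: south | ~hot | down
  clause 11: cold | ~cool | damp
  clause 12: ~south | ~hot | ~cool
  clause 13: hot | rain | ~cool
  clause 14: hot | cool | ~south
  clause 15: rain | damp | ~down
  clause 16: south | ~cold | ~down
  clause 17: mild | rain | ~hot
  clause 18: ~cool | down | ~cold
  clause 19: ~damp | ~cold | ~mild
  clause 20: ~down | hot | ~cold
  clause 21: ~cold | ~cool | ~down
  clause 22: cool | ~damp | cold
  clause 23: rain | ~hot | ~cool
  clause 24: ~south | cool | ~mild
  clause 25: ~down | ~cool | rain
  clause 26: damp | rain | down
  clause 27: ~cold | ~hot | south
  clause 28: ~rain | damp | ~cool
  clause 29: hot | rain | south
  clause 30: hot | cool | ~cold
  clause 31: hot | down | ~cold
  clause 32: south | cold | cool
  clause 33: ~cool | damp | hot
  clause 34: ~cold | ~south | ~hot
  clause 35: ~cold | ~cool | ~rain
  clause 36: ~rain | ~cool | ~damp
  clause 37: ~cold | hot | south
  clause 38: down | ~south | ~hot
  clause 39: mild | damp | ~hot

UNSATISFIABLE

Branch on down: set down = 0.
Branch on south: set south = 1.
The clause (~hot) is unit, so hot = 0.
The clause (cool) is unit, so cool = 1.
The clause (rain) is unit, so rain = 1.
The clause (~cold) is unit, so cold = 0.
The clause (~damp) is unit, so damp = 0.
But (damp) is also a unit clause — contradiction.
That branch fails; take south = 0 instead.
The clause (~hot) is unit, so hot = 0.
The clause (cold) is unit, so cold = 1.
But (~cold) is also a unit clause — contradiction.
Either choice for south ends in contradiction.
That branch fails; take down = 1 instead.
Branch on rain: set rain = 0.
The clause (damp) is unit, so damp = 1.
The clause (~cool) is unit, so cool = 0.
The clause (~hot) is unit, so hot = 0.
The clause (~south) is unit, so south = 0.
But (south) is also a unit clause — contradiction.
That branch fails; take rain = 1 instead.
The clause (~damp) is unit, so damp = 0.
The clause (~south) is unit, so south = 0.
The clause (~cold) is unit, so cold = 0.
The clause (hot) is unit, so hot = 1.
The clause (~cool) is unit, so cool = 0.
But (cool) is also a unit clause — contradiction.
Either choice for rain ends in contradiction.
Either choice for down ends in contradiction.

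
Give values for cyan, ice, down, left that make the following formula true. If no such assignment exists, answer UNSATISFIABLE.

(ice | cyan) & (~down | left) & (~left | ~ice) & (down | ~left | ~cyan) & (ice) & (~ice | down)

UNSATISFIABLE

Unit clause (ice) forces ice = 1.
Unit clause (~left) forces left = 0.
Unit clause (~down) forces down = 0.
That conflicts with the unit clause (down).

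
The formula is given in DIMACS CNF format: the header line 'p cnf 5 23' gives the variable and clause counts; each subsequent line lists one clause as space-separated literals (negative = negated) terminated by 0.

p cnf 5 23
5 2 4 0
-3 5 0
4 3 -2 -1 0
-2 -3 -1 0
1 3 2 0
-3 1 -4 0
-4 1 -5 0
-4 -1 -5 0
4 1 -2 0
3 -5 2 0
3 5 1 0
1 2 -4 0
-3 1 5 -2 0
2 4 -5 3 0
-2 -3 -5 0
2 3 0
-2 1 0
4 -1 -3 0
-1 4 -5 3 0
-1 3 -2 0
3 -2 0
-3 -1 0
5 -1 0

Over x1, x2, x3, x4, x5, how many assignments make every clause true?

1

There are 2^5 = 32 truth assignments over (x1, x2, x3, x4, x5).
Split on x4. With x4 = True, the clauses containing x4 are satisfied and ¬x4 drops from the rest; 0 of the 2^4 = 16 assignments to the other variables satisfy what remains.
With x4 = False, by the same count on the reduced clause set, 1 assignment works.
(One model: x1=F, x2=F, x3=T, x4=F, x5=T.)
Total: 0 + 1 = 1.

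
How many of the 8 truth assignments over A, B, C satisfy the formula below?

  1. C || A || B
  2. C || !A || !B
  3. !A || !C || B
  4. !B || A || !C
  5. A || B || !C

3

There are 2^3 = 8 truth assignments over (A, B, C).
Check each against the 5 clauses (columns in the order A, B, C):
  F F F  ✗ fails (C || A || B)
  F F T  ✗ fails (A || B || !C)
  F T F  ✓ satisfies all
  F T T  ✗ fails (!B || A || !C)
  T F F  ✓ satisfies all
  T F T  ✗ fails (!A || !C || B)
  T T F  ✗ fails (C || !A || !B)
  T T T  ✓ satisfies all
3 of the 8 rows are models.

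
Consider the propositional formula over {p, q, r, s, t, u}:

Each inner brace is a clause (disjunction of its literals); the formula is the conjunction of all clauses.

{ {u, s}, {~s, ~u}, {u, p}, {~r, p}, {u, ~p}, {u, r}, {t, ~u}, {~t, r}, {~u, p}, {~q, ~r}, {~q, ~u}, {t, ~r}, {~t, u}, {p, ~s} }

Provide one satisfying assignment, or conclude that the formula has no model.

p ↦ 1,  q ↦ 0,  r ↦ 1,  s ↦ 0,  t ↦ 1,  u ↦ 1

Try u = 1.
The clause (~s) is unit, so s = 0.
The clause (t) is unit, so t = 1.
The clause (r) is unit, so r = 1.
The clause (p) is unit, so p = 1.
The clause (~q) is unit, so q = 0.
This assignment satisfies each clause.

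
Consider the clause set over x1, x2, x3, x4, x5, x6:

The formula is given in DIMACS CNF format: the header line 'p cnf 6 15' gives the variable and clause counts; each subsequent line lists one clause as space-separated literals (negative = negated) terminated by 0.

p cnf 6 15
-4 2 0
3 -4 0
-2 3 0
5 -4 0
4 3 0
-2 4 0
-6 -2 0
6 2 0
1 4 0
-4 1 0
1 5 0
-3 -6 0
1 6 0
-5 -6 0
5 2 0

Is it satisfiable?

Yes

Case x4 = True:
Unit clause (x2) forces x2 = True.
Unit clause (x3) forces x3 = True.
Unit clause (x5) forces x5 = True.
Unit clause (¬x6) forces x6 = False.
Unit clause (x1) forces x1 = True.
Every clause now holds.
A satisfying assignment: x1 ↦ True, x2 ↦ True, x3 ↦ True, x4 ↦ True, x5 ↦ True, x6 ↦ False.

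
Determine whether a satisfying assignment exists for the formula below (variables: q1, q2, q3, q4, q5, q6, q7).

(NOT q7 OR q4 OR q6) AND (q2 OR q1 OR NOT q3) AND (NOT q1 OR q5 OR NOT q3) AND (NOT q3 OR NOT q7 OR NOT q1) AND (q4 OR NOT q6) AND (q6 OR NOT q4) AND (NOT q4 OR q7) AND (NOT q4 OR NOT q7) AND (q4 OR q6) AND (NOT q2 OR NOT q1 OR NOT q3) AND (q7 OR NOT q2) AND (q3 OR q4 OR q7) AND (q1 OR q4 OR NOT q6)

Unsatisfiable

Branch on q4: set q4 = true.
(q6) alone gives q6 = true.
(q7) alone gives q7 = true.
But (NOT q7) is also a unit clause — contradiction.
Undo q4 and try q4 = false.
(NOT q6) alone gives q6 = false.
But (q6) is also a unit clause — contradiction.
Neither q4 = true nor q4 = false works.
No assignment satisfies every clause.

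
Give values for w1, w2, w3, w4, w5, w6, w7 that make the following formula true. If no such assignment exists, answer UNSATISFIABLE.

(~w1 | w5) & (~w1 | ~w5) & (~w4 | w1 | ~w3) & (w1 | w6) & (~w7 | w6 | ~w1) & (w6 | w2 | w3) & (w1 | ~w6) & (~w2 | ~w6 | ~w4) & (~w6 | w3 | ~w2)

Branch on w1: set w1 = 0.
From the singleton clause (w6), w6 = 1.
That conflicts with the unit clause (~w6).
That branch fails; take w1 = 1 instead.
From the singleton clause (w5), w5 = 1.
That conflicts with the unit clause (~w5).
Either choice for w1 ends in contradiction.

UNSATISFIABLE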